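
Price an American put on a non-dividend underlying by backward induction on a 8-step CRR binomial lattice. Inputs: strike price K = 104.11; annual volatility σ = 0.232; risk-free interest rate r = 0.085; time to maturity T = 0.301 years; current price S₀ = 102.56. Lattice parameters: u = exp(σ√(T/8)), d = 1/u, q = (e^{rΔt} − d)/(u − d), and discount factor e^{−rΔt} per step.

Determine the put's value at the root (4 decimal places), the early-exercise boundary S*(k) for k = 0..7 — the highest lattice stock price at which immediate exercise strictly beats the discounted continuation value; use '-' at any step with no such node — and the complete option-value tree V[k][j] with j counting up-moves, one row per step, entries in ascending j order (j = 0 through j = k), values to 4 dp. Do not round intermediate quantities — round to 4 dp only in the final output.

price = 5.0214
boundary = - - - 89.6079 93.7325 89.6079 93.7325 98.0470
tree:
5.0214
7.3996 2.8946
10.5525 4.5845 1.3792
14.5021 7.0338 2.3904 0.4702
18.4452 10.3775 4.0435 0.9054 0.0783
22.2148 14.5021 6.6238 1.7273 0.1652 0.0000
25.8185 18.4452 10.3775 3.2589 0.3485 0.0000 0.0000
29.2636 22.2148 14.5021 6.0630 0.7349 0.0000 0.0000 0.0000
32.5571 25.8185 18.4452 10.3775 1.5500 0.0000 0.0000 0.0000 0.0000

Δt=0.03762  u=1.04603  d=0.95600  q=0.52433  discount=0.99681
step 8 (expiry): payoffs max(K−S,0) = 32.5571 25.8185 18.4452 10.3775 1.5500 0.0000 0.0000 0.0000 0.0000
step 7: (k=7,j=0): S=74.8464, (K−S)⁺=29.2636, hold=28.9312 ⇒ V=29.2636 exercise | (k=7,j=1): S=81.8952, (K−S)⁺=22.2148, hold=21.8823 ⇒ V=22.2148 exercise | (k=7,j=2): S=89.6079, (K−S)⁺=14.5021, hold=14.1697 ⇒ V=14.5021 exercise | (k=7,j=3): S=98.0470, (K−S)⁺=6.0630, hold=5.7306 ⇒ V=6.0630 exercise | (k=7,j=4): S=107.2808, (K−S)⁺=0.0000, hold=0.7349 ⇒ V=0.7349 continue | (k=7,j=5): S=117.3842, (K−S)⁺=0.0000, hold=0.0000 ⇒ V=0.0000 continue | (k=7,j=6): S=128.4391, (K−S)⁺=0.0000, hold=0.0000 ⇒ V=0.0000 continue | (k=7,j=7): S=140.5352, (K−S)⁺=0.0000, hold=0.0000 ⇒ V=0.0000 continue  boundary S*=98.0470
step 6: (k=6,j=0): S=78.2915, (K−S)⁺=25.8185, hold=25.4860 ⇒ V=25.8185 exercise | (k=6,j=1): S=85.6648, (K−S)⁺=18.4452, hold=18.1127 ⇒ V=18.4452 exercise | (k=6,j=2): S=93.7325, (K−S)⁺=10.3775, hold=10.0451 ⇒ V=10.3775 exercise | (k=6,j=3): S=102.5600, (K−S)⁺=1.5500, hold=3.2589 ⇒ V=3.2589 continue | (k=6,j=4): S=112.2188, (K−S)⁺=0.0000, hold=0.3485 ⇒ V=0.3485 continue | (k=6,j=5): S=122.7873, (K−S)⁺=0.0000, hold=0.0000 ⇒ V=0.0000 continue | (k=6,j=6): S=134.3511, (K−S)⁺=0.0000, hold=0.0000 ⇒ V=0.0000 continue  boundary S*=93.7325
step 5: (k=5,j=0): S=81.8952, (K−S)⁺=22.2148, hold=21.8823 ⇒ V=22.2148 exercise | (k=5,j=1): S=89.6079, (K−S)⁺=14.5021, hold=14.1697 ⇒ V=14.5021 exercise | (k=5,j=2): S=98.0470, (K−S)⁺=6.0630, hold=6.6238 ⇒ V=6.6238 continue | (k=5,j=3): S=107.2808, (K−S)⁺=0.0000, hold=1.7273 ⇒ V=1.7273 continue | (k=5,j=4): S=117.3842, (K−S)⁺=0.0000, hold=0.1652 ⇒ V=0.1652 continue | (k=5,j=5): S=128.4391, (K−S)⁺=0.0000, hold=0.0000 ⇒ V=0.0000 continue  boundary S*=89.6079
step 4: (k=4,j=0): S=85.6648, (K−S)⁺=18.4452, hold=18.1127 ⇒ V=18.4452 exercise | (k=4,j=1): S=93.7325, (K−S)⁺=10.3775, hold=10.3381 ⇒ V=10.3775 exercise | (k=4,j=2): S=102.5600, (K−S)⁺=1.5500, hold=4.0435 ⇒ V=4.0435 continue | (k=4,j=3): S=112.2188, (K−S)⁺=0.0000, hold=0.9054 ⇒ V=0.9054 continue | (k=4,j=4): S=122.7873, (K−S)⁺=0.0000, hold=0.0783 ⇒ V=0.0783 continue  boundary S*=93.7325
step 3: (k=3,j=0): S=89.6079, (K−S)⁺=14.5021, hold=14.1697 ⇒ V=14.5021 exercise | (k=3,j=1): S=98.0470, (K−S)⁺=6.0630, hold=7.0338 ⇒ V=7.0338 continue | (k=3,j=2): S=107.2808, (K−S)⁺=0.0000, hold=2.3904 ⇒ V=2.3904 continue | (k=3,j=3): S=117.3842, (K−S)⁺=0.0000, hold=0.4702 ⇒ V=0.4702 continue  boundary S*=89.6079
step 2: (k=2,j=0): S=93.7325, (K−S)⁺=10.3775, hold=10.5525 ⇒ V=10.5525 continue | (k=2,j=1): S=102.5600, (K−S)⁺=1.5500, hold=4.5845 ⇒ V=4.5845 continue | (k=2,j=2): S=112.2188, (K−S)⁺=0.0000, hold=1.3792 ⇒ V=1.3792 continue  boundary S*=-
step 1: (k=1,j=0): S=98.0470, (K−S)⁺=6.0630, hold=7.3996 ⇒ V=7.3996 continue | (k=1,j=1): S=107.2808, (K−S)⁺=0.0000, hold=2.8946 ⇒ V=2.8946 continue  boundary S*=-
step 0: (k=0,j=0): S=102.5600, (K−S)⁺=1.5500, hold=5.0214 ⇒ V=5.0214 continue  boundary S*=-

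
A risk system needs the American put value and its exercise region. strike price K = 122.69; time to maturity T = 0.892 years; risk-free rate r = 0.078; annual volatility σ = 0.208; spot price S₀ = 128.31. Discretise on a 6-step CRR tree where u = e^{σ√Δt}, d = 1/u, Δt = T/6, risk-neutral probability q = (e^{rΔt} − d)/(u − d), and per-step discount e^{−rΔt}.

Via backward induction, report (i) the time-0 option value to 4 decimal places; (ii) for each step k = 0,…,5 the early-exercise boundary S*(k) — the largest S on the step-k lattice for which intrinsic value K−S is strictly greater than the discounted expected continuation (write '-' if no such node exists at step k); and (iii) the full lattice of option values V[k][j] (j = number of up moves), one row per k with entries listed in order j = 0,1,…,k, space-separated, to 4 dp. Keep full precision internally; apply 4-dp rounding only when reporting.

price = 4.7029
boundary = - - - 100.8719 109.2950 100.8719
tree:
4.7029
8.1662 1.9982
13.6663 3.8855 0.5124
21.8181 7.3548 1.1586 0.0000
29.5920 13.3950 2.6198 0.0000 0.0000
36.7669 21.8181 5.9238 0.0000 0.0000 0.0000
43.3887 29.5920 13.3950 0.0000 0.0000 0.0000 0.0000

params: Δt=0.14867 u=1.08350 d=0.92293 q=0.55260 e^(-rΔt)=0.98847
t_6 payoffs: 43.3887 29.5920 13.3950 0.0000 0.0000 0.0000 0.0000
t_5: node(5,0) S=85.9231 payoff=36.7669 vs cont=35.3524 → 36.7669 [stop]  node(5,1) S=100.8719 payoff=21.8181 vs cont=20.4036 → 21.8181 [stop]  node(5,2) S=118.4215 payoff=4.2685 vs cont=5.9238 → 5.9238 [wait]  node(5,3) S=139.0243 payoff=0.0000 vs cont=0.0000 → 0.0000 [wait]  node(5,4) S=163.2115 payoff=0.0000 vs cont=0.0000 → 0.0000 [wait]  node(5,5) S=191.6068 payoff=0.0000 vs cont=0.0000 → 0.0000 [wait]  ⇒ S*(5)=100.8719
t_4: node(4,0) S=93.0980 payoff=29.5920 vs cont=28.1775 → 29.5920 [stop]  node(4,1) S=109.2950 payoff=13.3950 vs cont=12.8847 → 13.3950 [stop]  node(4,2) S=128.3100 payoff=0.0000 vs cont=2.6198 → 2.6198 [wait]  node(4,3) S=150.6332 payoff=0.0000 vs cont=0.0000 → 0.0000 [wait]  node(4,4) S=176.8401 payoff=0.0000 vs cont=0.0000 → 0.0000 [wait]  ⇒ S*(4)=109.2950
t_3: node(3,0) S=100.8719 payoff=21.8181 vs cont=20.4036 → 21.8181 [stop]  node(3,1) S=118.4215 payoff=4.2685 vs cont=7.3548 → 7.3548 [wait]  node(3,2) S=139.0243 payoff=0.0000 vs cont=1.1586 → 1.1586 [wait]  node(3,3) S=163.2115 payoff=0.0000 vs cont=0.0000 → 0.0000 [wait]  ⇒ S*(3)=100.8719
t_2: node(2,0) S=109.2950 payoff=13.3950 vs cont=13.6663 → 13.6663 [wait]  node(2,1) S=128.3100 payoff=0.0000 vs cont=3.8855 → 3.8855 [wait]  node(2,2) S=150.6332 payoff=0.0000 vs cont=0.5124 → 0.5124 [wait]  ⇒ S*(2)=-
t_1: node(1,0) S=118.4215 payoff=4.2685 vs cont=8.1662 → 8.1662 [wait]  node(1,1) S=139.0243 payoff=0.0000 vs cont=1.9982 → 1.9982 [wait]  ⇒ S*(1)=-
t_0: node(0,0) S=128.3100 payoff=0.0000 vs cont=4.7029 → 4.7029 [wait]  ⇒ S*(0)=-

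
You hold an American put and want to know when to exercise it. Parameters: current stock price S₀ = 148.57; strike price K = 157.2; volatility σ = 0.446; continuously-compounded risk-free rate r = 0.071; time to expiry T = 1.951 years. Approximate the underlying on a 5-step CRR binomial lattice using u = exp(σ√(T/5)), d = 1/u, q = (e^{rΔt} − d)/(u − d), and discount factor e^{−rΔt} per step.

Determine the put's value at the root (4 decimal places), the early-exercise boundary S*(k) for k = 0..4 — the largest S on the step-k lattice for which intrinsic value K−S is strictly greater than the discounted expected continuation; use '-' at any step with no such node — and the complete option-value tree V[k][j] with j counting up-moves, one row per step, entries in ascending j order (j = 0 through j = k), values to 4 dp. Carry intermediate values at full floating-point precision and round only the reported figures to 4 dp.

price = 33.4030
boundary = - - 85.1028 64.4095 85.1028
tree:
33.4030
50.0216 17.3929
72.0972 29.0847 5.7722
92.7905 46.9962 11.4247 0.0000
108.4521 72.0972 22.6124 0.0000 0.0000
120.3054 92.7905 44.7557 0.0000 0.0000 0.0000

params: Δt=0.39020 u=1.32128 d=0.75684 q=0.48057 e^(-rΔt)=0.97268
t_5 payoffs: 120.3054 92.7905 44.7557 0.0000 0.0000 0.0000
t_4: node(4,0) S=48.7479 payoff=108.4521 vs cont=104.1567 → 108.4521 [stop]  node(4,1) S=85.1028 payoff=72.0972 vs cont=67.8019 → 72.0972 [stop]  node(4,2) S=148.5700 payoff=8.6300 vs cont=22.6124 → 22.6124 [wait]  node(4,3) S=259.3693 payoff=0.0000 vs cont=0.0000 → 0.0000 [wait]  node(4,4) S=452.7995 payoff=0.0000 vs cont=0.0000 → 0.0000 [wait]  ⇒ S*(4)=85.1028
t_3: node(3,0) S=64.4095 payoff=92.7905 vs cont=88.4952 → 92.7905 [stop]  node(3,1) S=112.4443 payoff=44.7557 vs cont=46.9962 → 46.9962 [wait]  node(3,2) S=196.3021 payoff=0.0000 vs cont=11.4247 → 11.4247 [wait]  node(3,3) S=342.6985 payoff=0.0000 vs cont=0.0000 → 0.0000 [wait]  ⇒ S*(3)=64.4095
t_2: node(2,0) S=85.1028 payoff=72.0972 vs cont=68.8492 → 72.0972 [stop]  node(2,1) S=148.5700 payoff=8.6300 vs cont=29.0847 → 29.0847 [wait]  node(2,2) S=259.3693 payoff=0.0000 vs cont=5.7722 → 5.7722 [wait]  ⇒ S*(2)=85.1028
t_1: node(1,0) S=112.4443 payoff=44.7557 vs cont=50.0216 → 50.0216 [wait]  node(1,1) S=196.3021 payoff=0.0000 vs cont=17.3929 → 17.3929 [wait]  ⇒ S*(1)=-
t_0: node(0,0) S=148.5700 payoff=8.6300 vs cont=33.4030 → 33.4030 [wait]  ⇒ S*(0)=-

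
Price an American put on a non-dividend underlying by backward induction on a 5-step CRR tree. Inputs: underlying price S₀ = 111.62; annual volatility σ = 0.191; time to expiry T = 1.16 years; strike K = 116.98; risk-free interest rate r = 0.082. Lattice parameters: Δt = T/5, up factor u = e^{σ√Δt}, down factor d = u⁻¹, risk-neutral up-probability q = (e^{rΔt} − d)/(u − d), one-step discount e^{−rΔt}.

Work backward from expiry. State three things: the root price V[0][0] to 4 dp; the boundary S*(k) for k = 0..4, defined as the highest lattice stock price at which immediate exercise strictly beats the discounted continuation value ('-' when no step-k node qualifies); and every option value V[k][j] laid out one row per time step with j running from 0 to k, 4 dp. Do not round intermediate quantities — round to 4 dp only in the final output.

price = 8.3778
boundary = - 101.8094 92.8611 101.8094 92.8611
tree:
8.3778
15.1706 3.7609
24.1189 7.6934 1.0521
32.2807 15.1706 2.5608 0.0000
39.7252 24.1189 6.2329 0.0000 0.0000
46.5153 32.2807 15.1706 0.0000 0.0000 0.0000

params: Δt=0.23200 u=1.09636 d=0.91211 q=0.58125 e^(-rΔt)=0.98116
t_5 payoffs: 46.5153 32.2807 15.1706 0.0000 0.0000 0.0000
t_4: node(4,0) S=77.2548 payoff=39.7252 vs cont=37.5208 → 39.7252 [stop]  node(4,1) S=92.8611 payoff=24.1189 vs cont=21.9145 → 24.1189 [stop]  node(4,2) S=111.6200 payoff=5.3600 vs cont=6.2329 → 6.2329 [wait]  node(4,3) S=134.1684 payoff=0.0000 vs cont=0.0000 → 0.0000 [wait]  node(4,4) S=161.2718 payoff=0.0000 vs cont=0.0000 → 0.0000 [wait]  ⇒ S*(4)=92.8611
t_3: node(3,0) S=84.6993 payoff=32.2807 vs cont=30.0763 → 32.2807 [stop]  node(3,1) S=101.8094 payoff=15.1706 vs cont=13.4640 → 15.1706 [stop]  node(3,2) S=122.3760 payoff=0.0000 vs cont=2.5608 → 2.5608 [wait]  node(3,3) S=147.0972 payoff=0.0000 vs cont=0.0000 → 0.0000 [wait]  ⇒ S*(3)=101.8094
t_2: node(2,0) S=92.8611 payoff=24.1189 vs cont=21.9145 → 24.1189 [stop]  node(2,1) S=111.6200 payoff=5.3600 vs cont=7.6934 → 7.6934 [wait]  node(2,2) S=134.1684 payoff=0.0000 vs cont=1.0521 → 1.0521 [wait]  ⇒ S*(2)=92.8611
t_1: node(1,0) S=101.8094 payoff=15.1706 vs cont=14.2969 → 15.1706 [stop]  node(1,1) S=122.3760 payoff=0.0000 vs cont=3.7609 → 3.7609 [wait]  ⇒ S*(1)=101.8094
t_0: node(0,0) S=111.6200 payoff=5.3600 vs cont=8.3778 → 8.3778 [wait]  ⇒ S*(0)=-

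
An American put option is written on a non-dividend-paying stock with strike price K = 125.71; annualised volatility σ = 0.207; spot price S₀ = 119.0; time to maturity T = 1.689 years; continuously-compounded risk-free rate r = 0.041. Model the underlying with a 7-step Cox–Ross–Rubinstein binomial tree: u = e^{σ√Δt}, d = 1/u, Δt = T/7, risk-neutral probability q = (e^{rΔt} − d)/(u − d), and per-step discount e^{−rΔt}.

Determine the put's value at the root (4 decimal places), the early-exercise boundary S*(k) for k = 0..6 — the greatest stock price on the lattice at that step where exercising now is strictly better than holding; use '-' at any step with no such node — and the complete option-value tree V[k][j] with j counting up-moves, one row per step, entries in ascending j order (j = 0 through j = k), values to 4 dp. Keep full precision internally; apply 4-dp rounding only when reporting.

Δt=0.24129, u=1.10703, d=0.90332, q=0.52341, disc=e^(-rΔt)=0.99016
k=7 terminal: V=max(K-S,0) → 67.3073 54.1367 37.9959 18.2151 0.0000 0.0000 0.0000 0.0000
k=6: j=0 S=64.6535 intr=61.0565 cont=59.8190 V=61.0565[EX]; j=1 S=79.2338 intr=46.4762 cont=45.2387 V=46.4762[EX]; j=2 S=97.1021 intr=28.6079 cont=27.3704 V=28.6079[EX]; j=3 S=119.0000 intr=6.7100 cont=8.5958 V=8.5958[hold]; j=4 S=145.8362 intr=0.0000 cont=0.0000 V=0.0000[hold]; j=5 S=178.7242 intr=0.0000 cont=0.0000 V=0.0000[hold]; j=6 S=219.0290 intr=0.0000 cont=0.0000 V=0.0000[hold]  S*(6)=97.1021
k=5: j=0 S=71.5733 intr=54.1367 cont=52.8992 V=54.1367[EX]; j=1 S=87.7141 intr=37.9959 cont=36.7584 V=37.9959[EX]; j=2 S=107.4949 intr=18.2151 cont=17.9549 V=18.2151[EX]; j=3 S=131.7365 intr=0.0000 cont=4.0564 V=4.0564[hold]; j=4 S=161.4449 intr=0.0000 cont=0.0000 V=0.0000[hold]; j=5 S=197.8530 intr=0.0000 cont=0.0000 V=0.0000[hold]  S*(5)=107.4949
k=4: j=0 S=79.2338 intr=46.4762 cont=45.2387 V=46.4762[EX]; j=1 S=97.1021 intr=28.6079 cont=27.3704 V=28.6079[EX]; j=2 S=119.0000 intr=6.7100 cont=10.6980 V=10.6980[hold]; j=3 S=145.8362 intr=0.0000 cont=1.9142 V=1.9142[hold]; j=4 S=178.7242 intr=0.0000 cont=0.0000 V=0.0000[hold]  S*(4)=97.1021
k=3: j=0 S=87.7141 intr=37.9959 cont=36.7584 V=37.9959[EX]; j=1 S=107.4949 intr=18.2151 cont=19.0444 V=19.0444[hold]; j=2 S=131.7365 intr=0.0000 cont=6.0405 V=6.0405[hold]; j=3 S=161.4449 intr=0.0000 cont=0.9033 V=0.9033[hold]  S*(3)=87.7141
k=2: j=0 S=97.1021 intr=28.6079 cont=27.8002 V=28.6079[EX]; j=1 S=119.0000 intr=6.7100 cont=12.1176 V=12.1176[hold]; j=2 S=145.8362 intr=0.0000 cont=3.3187 V=3.3187[hold]  S*(2)=97.1021
k=1: j=0 S=107.4949 intr=18.2151 cont=19.7801 V=19.7801[hold]; j=1 S=131.7365 intr=0.0000 cont=7.4382 V=7.4382[hold]  S*(1)=-
k=0: j=0 S=119.0000 intr=6.7100 cont=13.1892 V=13.1892[hold]  S*(0)=-

price = 13.1892
boundary = - - 97.1021 87.7141 97.1021 107.4949 97.1021
tree:
13.1892
19.7801 7.4382
28.6079 12.1176 3.3187
37.9959 19.0444 6.0405 0.9033
46.4762 28.6079 10.6980 1.9142 0.0000
54.1367 37.9959 18.2151 4.0564 0.0000 0.0000
61.0565 46.4762 28.6079 8.5958 0.0000 0.0000 0.0000
67.3073 54.1367 37.9959 18.2151 0.0000 0.0000 0.0000 0.0000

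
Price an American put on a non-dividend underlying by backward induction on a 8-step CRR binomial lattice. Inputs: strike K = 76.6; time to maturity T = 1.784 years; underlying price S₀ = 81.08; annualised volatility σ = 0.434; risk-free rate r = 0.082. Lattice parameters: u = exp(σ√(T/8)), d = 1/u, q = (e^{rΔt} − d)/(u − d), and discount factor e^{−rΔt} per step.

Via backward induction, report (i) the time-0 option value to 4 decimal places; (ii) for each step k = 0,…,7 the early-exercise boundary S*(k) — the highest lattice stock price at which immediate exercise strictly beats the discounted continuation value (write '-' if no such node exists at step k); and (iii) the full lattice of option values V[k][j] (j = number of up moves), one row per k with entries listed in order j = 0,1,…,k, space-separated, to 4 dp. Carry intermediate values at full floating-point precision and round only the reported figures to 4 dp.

price = 11.3774
boundary = - - - 43.8421 35.7177 43.8421 53.8144 43.8421
tree:
11.3774
16.7160 6.3268
23.8142 10.0600 2.7342
32.7579 15.5307 4.8246 0.6922
40.8823 23.1006 8.3467 1.3922 0.0000
47.5011 32.7579 14.0584 2.8002 0.0000 0.0000
52.8934 40.8823 22.7856 5.6322 0.0000 0.0000 0.0000
57.2865 47.5011 32.7579 11.3284 0.0000 0.0000 0.0000 0.0000
60.8655 52.8934 40.8823 22.7856 0.0000 0.0000 0.0000 0.0000 0.0000

params: Δt=0.22300 u=1.22746 d=0.81469 q=0.49365 e^(-rΔt)=0.98188
t_8 payoffs: 60.8655 52.8934 40.8823 22.7856 0.0000 0.0000 0.0000 0.0000 0.0000
t_7: node(7,0) S=19.3135 payoff=57.2865 vs cont=55.8985 → 57.2865 [stop]  node(7,1) S=29.0989 payoff=47.5011 vs cont=46.1131 → 47.5011 [stop]  node(7,2) S=43.8421 payoff=32.7579 vs cont=31.3699 → 32.7579 [stop]  node(7,3) S=66.0551 payoff=10.5449 vs cont=11.3284 → 11.3284 [wait]  node(7,4) S=99.5225 payoff=0.0000 vs cont=0.0000 → 0.0000 [wait]  node(7,5) S=149.9464 payoff=0.0000 vs cont=0.0000 → 0.0000 [wait]  node(7,6) S=225.9181 payoff=0.0000 vs cont=0.0000 → 0.0000 [wait]  node(7,7) S=340.3816 payoff=0.0000 vs cont=0.0000 → 0.0000 [wait]  ⇒ S*(7)=43.8421
t_6: node(6,0) S=23.7066 payoff=52.8934 vs cont=51.5054 → 52.8934 [stop]  node(6,1) S=35.7177 payoff=40.8823 vs cont=39.4943 → 40.8823 [stop]  node(6,2) S=53.8144 payoff=22.7856 vs cont=21.7774 → 22.7856 [stop]  node(6,3) S=81.0800 payoff=0.0000 vs cont=5.6322 → 5.6322 [wait]  node(6,4) S=122.1599 payoff=0.0000 vs cont=0.0000 → 0.0000 [wait]  node(6,5) S=184.0533 payoff=0.0000 vs cont=0.0000 → 0.0000 [wait]  node(6,6) S=277.3056 payoff=0.0000 vs cont=0.0000 → 0.0000 [wait]  ⇒ S*(6)=53.8144
t_5: node(5,0) S=29.0989 payoff=47.5011 vs cont=46.1131 → 47.5011 [stop]  node(5,1) S=43.8421 payoff=32.7579 vs cont=31.3699 → 32.7579 [stop]  node(5,2) S=66.0551 payoff=10.5449 vs cont=14.0584 → 14.0584 [wait]  node(5,3) S=99.5225 payoff=0.0000 vs cont=2.8002 → 2.8002 [wait]  node(5,4) S=149.9464 payoff=0.0000 vs cont=0.0000 → 0.0000 [wait]  node(5,5) S=225.9181 payoff=0.0000 vs cont=0.0000 → 0.0000 [wait]  ⇒ S*(5)=43.8421
t_4: node(4,0) S=35.7177 payoff=40.8823 vs cont=39.4943 → 40.8823 [stop]  node(4,1) S=53.8144 payoff=22.7856 vs cont=23.1006 → 23.1006 [wait]  node(4,2) S=81.0800 payoff=0.0000 vs cont=8.3467 → 8.3467 [wait]  node(4,3) S=122.1599 payoff=0.0000 vs cont=1.3922 → 1.3922 [wait]  node(4,4) S=184.0533 payoff=0.0000 vs cont=0.0000 → 0.0000 [wait]  ⇒ S*(4)=35.7177
t_3: node(3,0) S=43.8421 payoff=32.7579 vs cont=31.5226 → 32.7579 [stop]  node(3,1) S=66.0551 payoff=10.5449 vs cont=15.5307 → 15.5307 [wait]  node(3,2) S=99.5225 payoff=0.0000 vs cont=4.8246 → 4.8246 [wait]  node(3,3) S=149.9464 payoff=0.0000 vs cont=0.6922 → 0.6922 [wait]  ⇒ S*(3)=43.8421
t_2: node(2,0) S=53.8144 payoff=22.7856 vs cont=23.8142 → 23.8142 [wait]  node(2,1) S=81.0800 payoff=0.0000 vs cont=10.0600 → 10.0600 [wait]  node(2,2) S=122.1599 payoff=0.0000 vs cont=2.7342 → 2.7342 [wait]  ⇒ S*(2)=-
t_1: node(1,0) S=66.0551 payoff=10.5449 vs cont=16.7160 → 16.7160 [wait]  node(1,1) S=99.5225 payoff=0.0000 vs cont=6.3268 → 6.3268 [wait]  ⇒ S*(1)=-
t_0: node(0,0) S=81.0800 payoff=0.0000 vs cont=11.3774 → 11.3774 [wait]  ⇒ S*(0)=-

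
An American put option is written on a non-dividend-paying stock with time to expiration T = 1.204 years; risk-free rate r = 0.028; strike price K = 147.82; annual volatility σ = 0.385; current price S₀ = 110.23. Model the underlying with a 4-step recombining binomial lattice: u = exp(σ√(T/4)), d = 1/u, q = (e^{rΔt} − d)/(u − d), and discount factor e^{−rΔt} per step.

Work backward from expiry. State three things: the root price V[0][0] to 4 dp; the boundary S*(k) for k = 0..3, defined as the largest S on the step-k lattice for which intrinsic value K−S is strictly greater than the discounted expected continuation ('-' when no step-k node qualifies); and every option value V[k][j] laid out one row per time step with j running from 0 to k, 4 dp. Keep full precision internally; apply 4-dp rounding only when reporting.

price = 43.0227
boundary = - 89.2414 72.2491 89.2414
tree:
43.0227
58.5786 26.0672
75.5709 40.1452 10.4895
89.3276 58.5786 19.8570 0.0000
100.4650 75.5709 37.5900 0.0000 0.0000

Δt=0.30100, u=1.23519, d=0.80959, q=0.46728, disc=e^(-rΔt)=0.99161
k=4 terminal: V=max(K-S,0) → 100.4650 75.5709 37.5900 0.0000 0.0000
k=3: j=0 S=58.4924 intr=89.3276 cont=88.0871 V=89.3276[EX]; j=1 S=89.2414 intr=58.5786 cont=57.3380 V=58.5786[EX]; j=2 S=136.1549 intr=11.6651 cont=19.8570 V=19.8570[hold]; j=3 S=207.7306 intr=0.0000 cont=0.0000 V=0.0000[hold]  S*(3)=89.2414
k=2: j=0 S=72.2491 intr=75.5709 cont=74.3303 V=75.5709[EX]; j=1 S=110.2300 intr=37.5900 cont=40.1452 V=40.1452[hold]; j=2 S=168.1771 intr=0.0000 cont=10.4895 V=10.4895[hold]  S*(2)=72.2491
k=1: j=0 S=89.2414 intr=58.5786 cont=58.5220 V=58.5786[EX]; j=1 S=136.1549 intr=11.6651 cont=26.0672 V=26.0672[hold]  S*(1)=89.2414
k=0: j=0 S=110.2300 intr=37.5900 cont=43.0227 V=43.0227[hold]  S*(0)=-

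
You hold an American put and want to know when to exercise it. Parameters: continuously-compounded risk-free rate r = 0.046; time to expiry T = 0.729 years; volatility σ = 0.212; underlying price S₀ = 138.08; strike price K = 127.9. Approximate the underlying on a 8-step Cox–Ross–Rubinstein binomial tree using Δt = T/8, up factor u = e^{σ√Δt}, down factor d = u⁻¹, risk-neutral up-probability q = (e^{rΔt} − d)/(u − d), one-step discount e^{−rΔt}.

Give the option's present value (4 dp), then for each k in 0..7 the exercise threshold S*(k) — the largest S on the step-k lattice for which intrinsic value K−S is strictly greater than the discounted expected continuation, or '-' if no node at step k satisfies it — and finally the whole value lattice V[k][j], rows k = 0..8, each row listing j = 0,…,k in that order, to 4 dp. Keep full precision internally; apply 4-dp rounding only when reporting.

Δt=0.09112, u=1.06609, d=0.93801, q=0.51680, disc=e^(-rΔt)=0.99582
k=8 terminal: V=max(K-S,0) → 45.1468 33.8473 21.0049 6.4089 0.0000 0.0000 0.0000 0.0000 0.0000
k=7: j=0 S=88.2223 intr=39.6777 cont=39.1427 V=39.6777[EX]; j=1 S=100.2685 intr=27.6315 cont=27.0965 V=27.6315[EX]; j=2 S=113.9596 intr=13.9404 cont=13.4053 V=13.9404[EX]; j=3 S=129.5202 intr=0.0000 cont=3.0838 V=3.0838[hold]; j=4 S=147.2055 intr=0.0000 cont=0.0000 V=0.0000[hold]; j=5 S=167.3056 intr=0.0000 cont=0.0000 V=0.0000[hold]; j=6 S=190.1503 intr=0.0000 cont=0.0000 V=0.0000[hold]; j=7 S=216.1142 intr=0.0000 cont=0.0000 V=0.0000[hold]  S*(7)=113.9596
k=6: j=0 S=94.0527 intr=33.8473 cont=33.3123 V=33.8473[EX]; j=1 S=106.8951 intr=21.0049 cont=20.4699 V=21.0049[EX]; j=2 S=121.4911 intr=6.4089 cont=8.2948 V=8.2948[hold]; j=3 S=138.0800 intr=0.0000 cont=1.4839 V=1.4839[hold]; j=4 S=156.9341 intr=0.0000 cont=0.0000 V=0.0000[hold]; j=5 S=178.3626 intr=0.0000 cont=0.0000 V=0.0000[hold]; j=6 S=202.7170 intr=0.0000 cont=0.0000 V=0.0000[hold]  S*(6)=106.8951
k=5: j=0 S=100.2685 intr=27.6315 cont=27.0965 V=27.6315[EX]; j=1 S=113.9596 intr=13.9404 cont=14.3759 V=14.3759[hold]; j=2 S=129.5202 intr=0.0000 cont=4.7549 V=4.7549[hold]; j=3 S=147.2055 intr=0.0000 cont=0.7140 V=0.7140[hold]; j=4 S=167.3056 intr=0.0000 cont=0.0000 V=0.0000[hold]; j=5 S=190.1503 intr=0.0000 cont=0.0000 V=0.0000[hold]  S*(5)=100.2685
k=4: j=0 S=106.8951 intr=21.0049 cont=20.6940 V=21.0049[EX]; j=1 S=121.4911 intr=6.4089 cont=9.3644 V=9.3644[hold]; j=2 S=138.0800 intr=0.0000 cont=2.6554 V=2.6554[hold]; j=3 S=156.9341 intr=0.0000 cont=0.3436 V=0.3436[hold]; j=4 S=178.3626 intr=0.0000 cont=0.0000 V=0.0000[hold]  S*(4)=106.8951
k=3: j=0 S=113.9596 intr=13.9404 cont=14.9264 V=14.9264[hold]; j=1 S=129.5202 intr=0.0000 cont=5.8725 V=5.8725[hold]; j=2 S=147.2055 intr=0.0000 cont=1.4545 V=1.4545[hold]; j=3 S=167.3056 intr=0.0000 cont=0.1653 V=0.1653[hold]  S*(3)=-
k=2: j=0 S=121.4911 intr=6.4089 cont=10.2044 V=10.2044[hold]; j=1 S=138.0800 intr=0.0000 cont=3.5743 V=3.5743[hold]; j=2 S=156.9341 intr=0.0000 cont=0.7850 V=0.7850[hold]  S*(2)=-
k=1: j=0 S=129.5202 intr=0.0000 cont=6.7496 V=6.7496[hold]; j=1 S=147.2055 intr=0.0000 cont=2.1238 V=2.1238[hold]  S*(1)=-
k=0: j=0 S=138.0800 intr=0.0000 cont=4.3408 V=4.3408[hold]  S*(0)=-

price = 4.3408
boundary = - - - - 106.8951 100.2685 106.8951 113.9596
tree:
4.3408
6.7496 2.1238
10.2044 3.5743 0.7850
14.9264 5.8725 1.4545 0.1653
21.0049 9.3644 2.6554 0.3436 0.0000
27.6315 14.3759 4.7549 0.7140 0.0000 0.0000
33.8473 21.0049 8.2948 1.4839 0.0000 0.0000 0.0000
39.6777 27.6315 13.9404 3.0838 0.0000 0.0000 0.0000 0.0000
45.1468 33.8473 21.0049 6.4089 0.0000 0.0000 0.0000 0.0000 0.0000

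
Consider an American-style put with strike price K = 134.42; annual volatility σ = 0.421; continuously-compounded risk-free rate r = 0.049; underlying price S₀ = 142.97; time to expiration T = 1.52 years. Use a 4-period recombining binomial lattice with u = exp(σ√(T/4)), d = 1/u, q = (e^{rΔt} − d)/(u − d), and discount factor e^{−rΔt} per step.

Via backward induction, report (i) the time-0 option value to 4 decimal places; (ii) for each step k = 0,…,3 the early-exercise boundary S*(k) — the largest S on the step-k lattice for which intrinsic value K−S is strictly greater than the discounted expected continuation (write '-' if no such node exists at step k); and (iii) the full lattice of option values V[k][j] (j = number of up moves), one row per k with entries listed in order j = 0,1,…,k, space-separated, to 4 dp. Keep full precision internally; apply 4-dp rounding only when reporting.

price = 19.6683
boundary = - - 85.0799 65.6324
tree:
19.6683
31.7525 6.8960
49.3401 13.2882 0.0000
68.7876 25.6055 0.0000 0.0000
83.7898 49.3401 0.0000 0.0000 0.0000

params: Δt=0.38000 u=1.29631 d=0.77142 q=0.47129 e^(-rΔt)=0.98155
t_4 payoffs: 83.7898 49.3401 0.0000 0.0000 0.0000
t_3: node(3,0) S=65.6324 payoff=68.7876 vs cont=66.3079 → 68.7876 [stop]  node(3,1) S=110.2900 payoff=24.1300 vs cont=25.6055 → 25.6055 [wait]  node(3,2) S=185.3335 payoff=0.0000 vs cont=0.0000 → 0.0000 [wait]  node(3,3) S=311.4380 payoff=0.0000 vs cont=0.0000 → 0.0000 [wait]  ⇒ S*(3)=65.6324
t_2: node(2,0) S=85.0799 payoff=49.3401 vs cont=47.5429 → 49.3401 [stop]  node(2,1) S=142.9700 payoff=0.0000 vs cont=13.2882 → 13.2882 [wait]  node(2,2) S=240.2496 payoff=0.0000 vs cont=0.0000 → 0.0000 [wait]  ⇒ S*(2)=85.0799
t_1: node(1,0) S=110.2900 payoff=24.1300 vs cont=31.7525 → 31.7525 [wait]  node(1,1) S=185.3335 payoff=0.0000 vs cont=6.8960 → 6.8960 [wait]  ⇒ S*(1)=-
t_0: node(0,0) S=142.9700 payoff=0.0000 vs cont=19.6683 → 19.6683 [wait]  ⇒ S*(0)=-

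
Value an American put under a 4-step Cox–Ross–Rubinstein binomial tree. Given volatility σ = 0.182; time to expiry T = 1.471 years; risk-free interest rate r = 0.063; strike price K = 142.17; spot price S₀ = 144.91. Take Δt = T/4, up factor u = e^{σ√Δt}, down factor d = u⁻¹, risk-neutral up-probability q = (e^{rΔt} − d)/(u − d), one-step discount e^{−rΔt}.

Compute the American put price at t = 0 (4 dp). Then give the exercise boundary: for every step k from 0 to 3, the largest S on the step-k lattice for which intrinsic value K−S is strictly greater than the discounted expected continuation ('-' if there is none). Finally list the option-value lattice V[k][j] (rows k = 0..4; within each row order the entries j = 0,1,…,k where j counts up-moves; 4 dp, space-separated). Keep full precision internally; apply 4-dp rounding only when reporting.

price = 6.7847
boundary = - - 116.2072 129.7674
tree:
6.7847
13.5826 2.1047
25.9628 5.1091 0.0000
38.1061 12.4026 0.0000 0.0000
48.9804 25.9628 0.0000 0.0000 0.0000

params: Δt=0.36775 u=1.11669 d=0.89550 q=0.57840 e^(-rΔt)=0.97710
t_4 payoffs: 48.9804 25.9628 0.0000 0.0000 0.0000
t_3: node(3,0) S=104.0639 payoff=38.1061 vs cont=34.8501 → 38.1061 [stop]  node(3,1) S=129.7674 payoff=12.4026 vs cont=10.6952 → 12.4026 [stop]  node(3,2) S=161.8196 payoff=0.0000 vs cont=0.0000 → 0.0000 [wait]  node(3,3) S=201.7885 payoff=0.0000 vs cont=0.0000 → 0.0000 [wait]  ⇒ S*(3)=129.7674
t_2: node(2,0) S=116.2072 payoff=25.9628 vs cont=22.7069 → 25.9628 [stop]  node(2,1) S=144.9100 payoff=0.0000 vs cont=5.1091 → 5.1091 [wait]  node(2,2) S=180.7023 payoff=0.0000 vs cont=0.0000 → 0.0000 [wait]  ⇒ S*(2)=116.2072
t_1: node(1,0) S=129.7674 payoff=12.4026 vs cont=13.5826 → 13.5826 [wait]  node(1,1) S=161.8196 payoff=0.0000 vs cont=2.1047 → 2.1047 [wait]  ⇒ S*(1)=-
t_0: node(0,0) S=144.9100 payoff=0.0000 vs cont=6.7847 → 6.7847 [wait]  ⇒ S*(0)=-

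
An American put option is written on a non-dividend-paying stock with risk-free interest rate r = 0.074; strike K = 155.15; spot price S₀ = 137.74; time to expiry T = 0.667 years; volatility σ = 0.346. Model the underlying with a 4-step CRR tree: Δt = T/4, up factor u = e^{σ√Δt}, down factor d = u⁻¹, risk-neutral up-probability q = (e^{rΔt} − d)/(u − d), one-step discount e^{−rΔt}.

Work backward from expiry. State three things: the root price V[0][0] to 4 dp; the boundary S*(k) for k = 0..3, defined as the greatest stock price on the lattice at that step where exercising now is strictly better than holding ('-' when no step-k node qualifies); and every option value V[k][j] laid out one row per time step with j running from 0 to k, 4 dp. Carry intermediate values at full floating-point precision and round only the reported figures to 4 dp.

Δt=0.16675  u=1.15176  d=0.86824  q=0.50853  discount=0.98774
step 4 (expiry): payoffs max(K−S,0) = 76.8764 51.3164 17.4100 0.0000 0.0000
step 3: (k=3,j=0): S=90.1523, (K−S)⁺=64.9977, hold=63.0950 ⇒ V=64.9977 exercise | (k=3,j=1): S=119.5911, (K−S)⁺=35.5589, hold=33.6562 ⇒ V=35.5589 exercise | (k=3,j=2): S=158.6431, (K−S)⁺=0.0000, hold=8.4516 ⇒ V=8.4516 continue | (k=3,j=3): S=210.4473, (K−S)⁺=0.0000, hold=0.0000 ⇒ V=0.0000 continue  boundary S*=119.5911
step 2: (k=2,j=0): S=103.8336, (K−S)⁺=51.3164, hold=49.4137 ⇒ V=51.3164 exercise | (k=2,j=1): S=137.7400, (K−S)⁺=17.4100, hold=21.5070 ⇒ V=21.5070 continue | (k=2,j=2): S=182.7184, (K−S)⁺=0.0000, hold=4.1028 ⇒ V=4.1028 continue  boundary S*=103.8336
step 1: (k=1,j=0): S=119.5911, (K−S)⁺=35.5589, hold=35.7141 ⇒ V=35.7141 continue | (k=1,j=1): S=158.6431, (K−S)⁺=0.0000, hold=12.5012 ⇒ V=12.5012 continue  boundary S*=-
step 0: (k=0,j=0): S=137.7400, (K−S)⁺=17.4100, hold=23.6165 ⇒ V=23.6165 continue  boundary S*=-

price = 23.6165
boundary = - - 103.8336 119.5911
tree:
23.6165
35.7141 12.5012
51.3164 21.5070 4.1028
64.9977 35.5589 8.4516 0.0000
76.8764 51.3164 17.4100 0.0000 0.0000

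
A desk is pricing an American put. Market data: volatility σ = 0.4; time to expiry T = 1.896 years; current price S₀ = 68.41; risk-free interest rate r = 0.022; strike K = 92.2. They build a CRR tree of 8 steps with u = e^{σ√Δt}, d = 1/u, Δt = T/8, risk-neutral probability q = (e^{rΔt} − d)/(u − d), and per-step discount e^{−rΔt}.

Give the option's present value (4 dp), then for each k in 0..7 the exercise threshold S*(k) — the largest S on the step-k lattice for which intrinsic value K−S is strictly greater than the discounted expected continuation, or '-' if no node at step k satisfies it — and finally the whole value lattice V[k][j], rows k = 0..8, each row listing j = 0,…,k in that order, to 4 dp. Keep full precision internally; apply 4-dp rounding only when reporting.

price = 29.7761
boundary = - - 46.3424 38.1424 46.3424 38.1424 46.3424 56.3053
tree:
29.7761
37.5396 21.1720
45.8576 28.3843 13.1058
54.0576 36.7763 19.0408 6.4195
60.8066 45.8576 26.7334 10.3974 1.9115
66.3615 54.0576 35.9596 16.4109 3.5903 0.0000
70.9334 60.8066 45.8576 24.9673 6.7435 0.0000 0.0000
74.6964 66.3615 54.0576 35.8947 12.6660 0.0000 0.0000 0.0000
77.7936 70.9334 60.8066 45.8576 23.7900 0.0000 0.0000 0.0000 0.0000

Δt=0.23700  u=1.21498  d=0.82306  q=0.46481  discount=0.99480
step 8 (expiry): payoffs max(K−S,0) = 77.7936 70.9334 60.8066 45.8576 23.7900 0.0000 0.0000 0.0000 0.0000
step 7: (k=7,j=0): S=17.5036, (K−S)⁺=74.6964, hold=74.2169 ⇒ V=74.6964 exercise | (k=7,j=1): S=25.8385, (K−S)⁺=66.3615, hold=65.8820 ⇒ V=66.3615 exercise | (k=7,j=2): S=38.1424, (K−S)⁺=54.0576, hold=53.5781 ⇒ V=54.0576 exercise | (k=7,j=3): S=56.3053, (K−S)⁺=35.8947, hold=35.4152 ⇒ V=35.8947 exercise | (k=7,j=4): S=83.1170, (K−S)⁺=9.0830, hold=12.6660 ⇒ V=12.6660 continue | (k=7,j=5): S=122.6961, (K−S)⁺=0.0000, hold=0.0000 ⇒ V=0.0000 continue | (k=7,j=6): S=181.1222, (K−S)⁺=0.0000, hold=0.0000 ⇒ V=0.0000 continue | (k=7,j=7): S=267.3699, (K−S)⁺=0.0000, hold=0.0000 ⇒ V=0.0000 continue  boundary S*=56.3053
step 6: (k=6,j=0): S=21.2666, (K−S)⁺=70.9334, hold=70.4540 ⇒ V=70.9334 exercise | (k=6,j=1): S=31.3934, (K−S)⁺=60.8066, hold=60.3272 ⇒ V=60.8066 exercise | (k=6,j=2): S=46.3424, (K−S)⁺=45.8576, hold=45.3781 ⇒ V=45.8576 exercise | (k=6,j=3): S=68.4100, (K−S)⁺=23.7900, hold=24.9673 ⇒ V=24.9673 continue | (k=6,j=4): S=100.9858, (K−S)⁺=0.0000, hold=6.7435 ⇒ V=6.7435 continue | (k=6,j=5): S=149.0738, (K−S)⁺=0.0000, hold=0.0000 ⇒ V=0.0000 continue | (k=6,j=6): S=220.0605, (K−S)⁺=0.0000, hold=0.0000 ⇒ V=0.0000 continue  boundary S*=46.3424
step 5: (k=5,j=0): S=25.8385, (K−S)⁺=66.3615, hold=65.8820 ⇒ V=66.3615 exercise | (k=5,j=1): S=38.1424, (K−S)⁺=54.0576, hold=53.5781 ⇒ V=54.0576 exercise | (k=5,j=2): S=56.3053, (K−S)⁺=35.8947, hold=35.9596 ⇒ V=35.9596 continue | (k=5,j=3): S=83.1170, (K−S)⁺=9.0830, hold=16.4109 ⇒ V=16.4109 continue | (k=5,j=4): S=122.6961, (K−S)⁺=0.0000, hold=3.5903 ⇒ V=3.5903 continue | (k=5,j=5): S=181.1222, (K−S)⁺=0.0000, hold=0.0000 ⇒ V=0.0000 continue  boundary S*=38.1424
step 4: (k=4,j=0): S=31.3934, (K−S)⁺=60.8066, hold=60.3272 ⇒ V=60.8066 exercise | (k=4,j=1): S=46.3424, (K−S)⁺=45.8576, hold=45.4081 ⇒ V=45.8576 exercise | (k=4,j=2): S=68.4100, (K−S)⁺=23.7900, hold=26.7334 ⇒ V=26.7334 continue | (k=4,j=3): S=100.9858, (K−S)⁺=0.0000, hold=10.3974 ⇒ V=10.3974 continue | (k=4,j=4): S=149.0738, (K−S)⁺=0.0000, hold=1.9115 ⇒ V=1.9115 continue  boundary S*=46.3424
step 3: (k=3,j=0): S=38.1424, (K−S)⁺=54.0576, hold=53.5781 ⇒ V=54.0576 exercise | (k=3,j=1): S=56.3053, (K−S)⁺=35.8947, hold=36.7763 ⇒ V=36.7763 continue | (k=3,j=2): S=83.1170, (K−S)⁺=9.0830, hold=19.0408 ⇒ V=19.0408 continue | (k=3,j=3): S=122.6961, (K−S)⁺=0.0000, hold=6.4195 ⇒ V=6.4195 continue  boundary S*=38.1424
step 2: (k=2,j=0): S=46.3424, (K−S)⁺=45.8576, hold=45.7857 ⇒ V=45.8576 exercise | (k=2,j=1): S=68.4100, (K−S)⁺=23.7900, hold=28.3843 ⇒ V=28.3843 continue | (k=2,j=2): S=100.9858, (K−S)⁺=0.0000, hold=13.1058 ⇒ V=13.1058 continue  boundary S*=46.3424
step 1: (k=1,j=0): S=56.3053, (K−S)⁺=35.8947, hold=37.5396 ⇒ V=37.5396 continue | (k=1,j=1): S=83.1170, (K−S)⁺=9.0830, hold=21.1720 ⇒ V=21.1720 continue  boundary S*=-
step 0: (k=0,j=0): S=68.4100, (K−S)⁺=23.7900, hold=29.7761 ⇒ V=29.7761 continue  boundary S*=-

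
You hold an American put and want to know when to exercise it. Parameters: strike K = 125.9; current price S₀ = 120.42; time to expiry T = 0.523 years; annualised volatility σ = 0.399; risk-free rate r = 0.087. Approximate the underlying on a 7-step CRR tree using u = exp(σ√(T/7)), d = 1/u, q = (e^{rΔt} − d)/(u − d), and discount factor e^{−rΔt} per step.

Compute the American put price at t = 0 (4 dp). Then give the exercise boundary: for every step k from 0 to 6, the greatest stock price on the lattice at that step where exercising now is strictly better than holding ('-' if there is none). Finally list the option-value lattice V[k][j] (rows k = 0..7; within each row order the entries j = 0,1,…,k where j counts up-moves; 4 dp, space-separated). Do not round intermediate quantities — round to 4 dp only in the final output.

price = 14.6979
boundary = - - - 86.8167 96.8207 86.8167 96.8207
tree:
14.6979
21.1471 8.5061
29.3505 13.3029 3.8692
39.0833 20.0991 6.7496 1.0689
48.0537 29.0793 11.4726 2.1630 0.0000
56.0972 39.0833 18.7930 4.3769 0.0000 0.0000
63.3096 48.0537 29.0793 8.8569 0.0000 0.0000 0.0000
69.7768 56.0972 39.0833 17.9225 0.0000 0.0000 0.0000 0.0000

params: Δt=0.07471 u=1.11523 d=0.89667 q=0.50260 e^(-rΔt)=0.99352
t_7 payoffs: 69.7768 56.0972 39.0833 17.9225 0.0000 0.0000 0.0000 0.0000
t_6: node(6,0) S=62.5904 payoff=63.3096 vs cont=62.4939 → 63.3096 [stop]  node(6,1) S=77.8463 payoff=48.0537 vs cont=47.2380 → 48.0537 [stop]  node(6,2) S=96.8207 payoff=29.0793 vs cont=28.2636 → 29.0793 [stop]  node(6,3) S=120.4200 payoff=5.4800 vs cont=8.8569 → 8.8569 [wait]  node(6,4) S=149.7714 payoff=0.0000 vs cont=0.0000 → 0.0000 [wait]  node(6,5) S=186.2770 payoff=0.0000 vs cont=0.0000 → 0.0000 [wait]  node(6,6) S=231.6806 payoff=0.0000 vs cont=0.0000 → 0.0000 [wait]  ⇒ S*(6)=96.8207
t_5: node(5,0) S=69.8028 payoff=56.0972 vs cont=55.2815 → 56.0972 [stop]  node(5,1) S=86.8167 payoff=39.0833 vs cont=38.2676 → 39.0833 [stop]  node(5,2) S=107.9775 payoff=17.9225 vs cont=18.7930 → 18.7930 [wait]  node(5,3) S=134.2962 payoff=0.0000 vs cont=4.3769 → 4.3769 [wait]  node(5,4) S=167.0299 payoff=0.0000 vs cont=0.0000 → 0.0000 [wait]  node(5,5) S=207.7421 payoff=0.0000 vs cont=0.0000 → 0.0000 [wait]  ⇒ S*(5)=86.8167
t_4: node(4,0) S=77.8463 payoff=48.0537 vs cont=47.2380 → 48.0537 [stop]  node(4,1) S=96.8207 payoff=29.0793 vs cont=28.6983 → 29.0793 [stop]  node(4,2) S=120.4200 payoff=5.4800 vs cont=11.4726 → 11.4726 [wait]  node(4,3) S=149.7714 payoff=0.0000 vs cont=2.1630 → 2.1630 [wait]  node(4,4) S=186.2770 payoff=0.0000 vs cont=0.0000 → 0.0000 [wait]  ⇒ S*(4)=96.8207
t_3: node(3,0) S=86.8167 payoff=39.0833 vs cont=38.2676 → 39.0833 [stop]  node(3,1) S=107.9775 payoff=17.9225 vs cont=20.0991 → 20.0991 [wait]  node(3,2) S=134.2962 payoff=0.0000 vs cont=6.7496 → 6.7496 [wait]  node(3,3) S=167.0299 payoff=0.0000 vs cont=1.0689 → 1.0689 [wait]  ⇒ S*(3)=86.8167
t_2: node(2,0) S=96.8207 payoff=29.0793 vs cont=29.3505 → 29.3505 [wait]  node(2,1) S=120.4200 payoff=5.4800 vs cont=13.3029 → 13.3029 [wait]  node(2,2) S=149.7714 payoff=0.0000 vs cont=3.8692 → 3.8692 [wait]  ⇒ S*(2)=-
t_1: node(1,0) S=107.9775 payoff=17.9225 vs cont=21.1471 → 21.1471 [wait]  node(1,1) S=134.2962 payoff=0.0000 vs cont=8.5061 → 8.5061 [wait]  ⇒ S*(1)=-
t_0: node(0,0) S=120.4200 payoff=5.4800 vs cont=14.6979 → 14.6979 [wait]  ⇒ S*(0)=-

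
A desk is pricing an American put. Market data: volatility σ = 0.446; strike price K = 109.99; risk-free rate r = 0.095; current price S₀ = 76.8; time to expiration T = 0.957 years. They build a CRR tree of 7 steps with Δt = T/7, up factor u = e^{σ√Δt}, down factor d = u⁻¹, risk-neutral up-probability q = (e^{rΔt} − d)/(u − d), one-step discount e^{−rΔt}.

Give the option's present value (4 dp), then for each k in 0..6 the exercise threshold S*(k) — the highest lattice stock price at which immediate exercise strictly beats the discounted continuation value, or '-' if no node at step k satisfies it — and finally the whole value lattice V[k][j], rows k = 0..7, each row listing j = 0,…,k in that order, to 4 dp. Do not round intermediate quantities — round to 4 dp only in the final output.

price = 33.9738
boundary = - 65.1242 55.2235 65.1242 76.8000 65.1242 76.8000
tree:
33.9738
44.8658 23.8999
54.7665 33.4053 14.9574
63.1620 44.8658 22.7440 7.5108
70.2812 54.7665 33.1900 12.8244 2.3584
76.3181 63.1620 44.8658 21.1665 4.7625 0.0000
81.4372 70.2812 54.7665 33.1900 9.6173 0.0000 0.0000
85.7780 76.3181 63.1620 44.8658 19.4209 0.0000 0.0000 0.0000

params: Δt=0.13671 u=1.17928 d=0.84797 q=0.49832 e^(-rΔt)=0.98710
t_7 payoffs: 85.7780 76.3181 63.1620 44.8658 19.4209 0.0000 0.0000 0.0000
t_6: node(6,0) S=28.5528 payoff=81.4372 vs cont=80.0179 → 81.4372 [stop]  node(6,1) S=39.7088 payoff=70.2812 vs cont=68.8619 → 70.2812 [stop]  node(6,2) S=55.2235 payoff=54.7665 vs cont=53.3472 → 54.7665 [stop]  node(6,3) S=76.8000 payoff=33.1900 vs cont=31.7707 → 33.1900 [stop]  node(6,4) S=106.8067 payoff=3.1833 vs cont=9.6173 → 9.6173 [wait]  node(6,5) S=148.5374 payoff=0.0000 vs cont=0.0000 → 0.0000 [wait]  node(6,6) S=206.5728 payoff=0.0000 vs cont=0.0000 → 0.0000 [wait]  ⇒ S*(6)=76.8000
t_5: node(5,0) S=33.6719 payoff=76.3181 vs cont=74.8988 → 76.3181 [stop]  node(5,1) S=46.8280 payoff=63.1620 vs cont=61.7427 → 63.1620 [stop]  node(5,2) S=65.1242 payoff=44.8658 vs cont=43.4465 → 44.8658 [stop]  node(5,3) S=90.5691 payoff=19.4209 vs cont=21.1665 → 21.1665 [wait]  node(5,4) S=125.9555 payoff=0.0000 vs cont=4.7625 → 4.7625 [wait]  node(5,5) S=175.1679 payoff=0.0000 vs cont=0.0000 → 0.0000 [wait]  ⇒ S*(5)=65.1242
t_4: node(4,0) S=39.7088 payoff=70.2812 vs cont=68.8619 → 70.2812 [stop]  node(4,1) S=55.2235 payoff=54.7665 vs cont=53.3472 → 54.7665 [stop]  node(4,2) S=76.8000 payoff=33.1900 vs cont=32.6293 → 33.1900 [stop]  node(4,3) S=106.8067 payoff=3.1833 vs cont=12.8244 → 12.8244 [wait]  node(4,4) S=148.5374 payoff=0.0000 vs cont=2.3584 → 2.3584 [wait]  ⇒ S*(4)=76.8000
t_3: node(3,0) S=46.8280 payoff=63.1620 vs cont=61.7427 → 63.1620 [stop]  node(3,1) S=65.1242 payoff=44.8658 vs cont=43.4465 → 44.8658 [stop]  node(3,2) S=90.5691 payoff=19.4209 vs cont=22.7440 → 22.7440 [wait]  node(3,3) S=125.9555 payoff=0.0000 vs cont=7.5108 → 7.5108 [wait]  ⇒ S*(3)=65.1242
t_2: node(2,0) S=55.2235 payoff=54.7665 vs cont=53.3472 → 54.7665 [stop]  node(2,1) S=76.8000 payoff=33.1900 vs cont=33.4053 → 33.4053 [wait]  node(2,2) S=106.8067 payoff=3.1833 vs cont=14.9574 → 14.9574 [wait]  ⇒ S*(2)=55.2235
t_1: node(1,0) S=65.1242 payoff=44.8658 vs cont=43.5524 → 44.8658 [stop]  node(1,1) S=90.5691 payoff=19.4209 vs cont=23.8999 → 23.8999 [wait]  ⇒ S*(1)=65.1242
t_0: node(0,0) S=76.8000 payoff=33.1900 vs cont=33.9738 → 33.9738 [wait]  ⇒ S*(0)=-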